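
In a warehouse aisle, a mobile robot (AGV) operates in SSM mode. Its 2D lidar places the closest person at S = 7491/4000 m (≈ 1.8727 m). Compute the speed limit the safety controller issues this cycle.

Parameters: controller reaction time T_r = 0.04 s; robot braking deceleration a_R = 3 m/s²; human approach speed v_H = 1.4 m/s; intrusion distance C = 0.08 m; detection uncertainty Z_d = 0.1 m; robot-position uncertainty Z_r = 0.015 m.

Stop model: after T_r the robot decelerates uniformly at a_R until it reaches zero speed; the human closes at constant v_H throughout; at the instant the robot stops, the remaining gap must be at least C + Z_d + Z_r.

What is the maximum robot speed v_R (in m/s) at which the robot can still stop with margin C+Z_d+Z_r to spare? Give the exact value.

v_R_max = 39/20 m/s = 1.9500 m/s

quadratic (1/6)·v² + (38/75)·v + (-6487/4000) = 0
  disc = (38/75)² − 4·(1/6)·(-6487/4000) = 120409/90000 ; √disc = 347/300
  v_R = (−(38/75) + 347/300) / (2·(1/6)) = 39/20 m/s
check:
braking lasts T_s = (39/20)/3 = 0.6500 s
robot in T_r: 1.9500·0.0400 = 0.0780 m
braking distance = 1.9500²/(2·3.0000) = 0.6338 m
human over T_r+T_s: 1.4000·(0.0400+0.6500) = 0.9660 m
C+Z_d+Z_r = 0.0800+0.1000+0.0150 = 0.1950 m
sum ≈ 0.0780+0.6338+0.9660+0.1950 ≈ 1.8727 m = S ✓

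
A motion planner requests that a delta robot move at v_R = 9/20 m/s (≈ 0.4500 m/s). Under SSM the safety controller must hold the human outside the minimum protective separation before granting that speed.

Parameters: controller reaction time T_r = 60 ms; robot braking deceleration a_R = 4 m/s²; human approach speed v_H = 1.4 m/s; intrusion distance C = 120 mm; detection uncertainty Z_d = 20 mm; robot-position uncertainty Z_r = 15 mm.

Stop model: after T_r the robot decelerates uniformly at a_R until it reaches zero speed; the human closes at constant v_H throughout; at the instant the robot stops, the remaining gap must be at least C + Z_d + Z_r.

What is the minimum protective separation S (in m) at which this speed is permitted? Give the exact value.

S_min = 7181/16000 m = 0.4488 m

braking lasts T_s = (9/20)/4 = 0.1125 s
robot in T_r: 0.4500·0.0600 = 0.0270 m
braking distance = 0.4500²/(2·4.0000) = 0.0253 m
human closes 1.4000·0.1725 = 0.2415 m
C+Z_d+Z_r = 0.1200+0.0200+0.0150 = 0.1550 m
S_min ≈ 0.0270+0.0253+0.2415+0.1550  ⇒  S_min = 7181/16000 m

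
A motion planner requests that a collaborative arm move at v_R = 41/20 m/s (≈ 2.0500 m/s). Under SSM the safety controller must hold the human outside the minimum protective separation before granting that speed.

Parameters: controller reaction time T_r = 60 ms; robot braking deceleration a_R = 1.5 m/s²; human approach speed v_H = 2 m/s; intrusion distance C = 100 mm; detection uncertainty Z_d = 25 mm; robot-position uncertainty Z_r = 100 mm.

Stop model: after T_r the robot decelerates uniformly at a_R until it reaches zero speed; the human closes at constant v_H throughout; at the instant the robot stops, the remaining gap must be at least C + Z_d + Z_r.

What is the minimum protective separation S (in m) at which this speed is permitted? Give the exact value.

T_s = v_R/a_R = (41/20)/(3/2) = 1.3667 s
robot in T_r: 2.0500·0.0600 = 0.1230 m
robot under decel: 2.0500²/(2·1.5000) = 1.4008 m
human closes 2.0000·1.4267 = 2.8533 m
margins: 0.1000+0.0250+0.1000 = 0.2250 m
S_min ≈ 0.1230+1.4008+2.8533+0.2250  ⇒  S_min = 27613/6000 m

S_min = 27613/6000 m = 4.6022 m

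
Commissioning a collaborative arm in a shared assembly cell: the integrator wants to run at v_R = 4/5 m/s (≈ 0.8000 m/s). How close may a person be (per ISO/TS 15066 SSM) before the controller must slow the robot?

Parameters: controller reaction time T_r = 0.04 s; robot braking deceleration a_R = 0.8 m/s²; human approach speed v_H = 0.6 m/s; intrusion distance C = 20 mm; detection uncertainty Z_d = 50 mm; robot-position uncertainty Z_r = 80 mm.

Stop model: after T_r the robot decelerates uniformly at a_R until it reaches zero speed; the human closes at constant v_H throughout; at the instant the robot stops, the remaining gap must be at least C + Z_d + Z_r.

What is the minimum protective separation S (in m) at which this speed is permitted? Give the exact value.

S_min = 603/500 m = 1.2060 m

stop time T_s = (4/5)/(4/5) = 1.0000 s
robot covers v_R·T_r = 0.8000·0.0400 = 0.0320 m before braking
braking distance = 0.8000²/(2·0.8000) = 0.4000 m
human over T_r+T_s: 0.6000·(0.0400+1.0000) = 0.6240 m
C+Z_d+Z_r = 0.0200+0.0500+0.0800 = 0.1500 m
S_min ≈ 0.0320+0.4000+0.6240+0.1500  ⇒  S_min = 603/500 m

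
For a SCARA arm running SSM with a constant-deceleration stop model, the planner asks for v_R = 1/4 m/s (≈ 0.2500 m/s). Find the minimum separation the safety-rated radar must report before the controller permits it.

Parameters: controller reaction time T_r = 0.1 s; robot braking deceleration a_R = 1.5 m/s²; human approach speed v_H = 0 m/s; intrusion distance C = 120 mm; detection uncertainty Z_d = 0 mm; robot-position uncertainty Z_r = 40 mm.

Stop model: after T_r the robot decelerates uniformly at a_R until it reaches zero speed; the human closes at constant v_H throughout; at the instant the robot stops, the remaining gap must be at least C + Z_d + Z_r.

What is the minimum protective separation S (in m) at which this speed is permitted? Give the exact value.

S_min = 247/1200 m = 0.2058 m

T_s = v_R/a_R = (1/4)/(3/2) = 0.1667 s
robot in T_r: 0.2500·0.1000 = 0.0250 m
robot under decel: 0.2500²/(2·1.5000) = 0.0208 m
person approaches 0.0000·(0.1000+0.1667) = 0.0000 m
margins: 0.1200+0.0000+0.0400 = 0.1600 m
S_min ≈ 0.0250+0.0208+0.0000+0.1600  ⇒  S_min = 247/1200 m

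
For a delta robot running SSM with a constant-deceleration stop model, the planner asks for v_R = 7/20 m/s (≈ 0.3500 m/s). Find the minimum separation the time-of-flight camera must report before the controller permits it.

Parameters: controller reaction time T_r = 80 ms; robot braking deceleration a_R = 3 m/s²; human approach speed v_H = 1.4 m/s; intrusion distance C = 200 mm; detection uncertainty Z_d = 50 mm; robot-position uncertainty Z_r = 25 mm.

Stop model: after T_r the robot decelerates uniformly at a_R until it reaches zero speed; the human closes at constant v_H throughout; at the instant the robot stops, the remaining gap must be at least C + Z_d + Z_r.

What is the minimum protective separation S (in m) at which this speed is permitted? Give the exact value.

T_s = v_R/a_R = (7/20)/3 = 0.1167 s
reaction-phase robot travel = 0.3500·0.0800 = 0.0280 m
braking distance = 0.3500²/(2·3.0000) = 0.0204 m
person approaches 1.4000·(0.0800+0.1167) = 0.2753 m
C+Z_d+Z_r = 0.2000+0.0500+0.0250 = 0.2750 m
S_min ≈ 0.0280+0.0204+0.2753+0.2750  ⇒  S_min = 479/800 m

S_min = 479/800 m = 0.5988 m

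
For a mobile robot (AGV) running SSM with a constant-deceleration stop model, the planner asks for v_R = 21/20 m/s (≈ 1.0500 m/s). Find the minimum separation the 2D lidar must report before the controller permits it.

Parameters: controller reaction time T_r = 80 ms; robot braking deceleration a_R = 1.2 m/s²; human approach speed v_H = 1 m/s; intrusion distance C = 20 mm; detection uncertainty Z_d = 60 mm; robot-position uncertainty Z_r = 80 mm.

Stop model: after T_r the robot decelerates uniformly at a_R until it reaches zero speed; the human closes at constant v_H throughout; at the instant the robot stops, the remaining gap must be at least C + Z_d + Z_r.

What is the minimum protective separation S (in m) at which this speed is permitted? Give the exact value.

S_min = 13267/8000 m = 1.6584 m

braking lasts T_s = (21/20)/(6/5) = 0.8750 s
robot in T_r: 1.0500·0.0800 = 0.0840 m
braking distance = 1.0500²/(2·1.2000) = 0.4594 m
human closes 1.0000·0.9550 = 0.9550 m
residual clearance needed = 0.0200+0.0600+0.0800 = 0.1600 m
S_min ≈ 0.0840+0.4594+0.9550+0.1600  ⇒  S_min = 13267/8000 m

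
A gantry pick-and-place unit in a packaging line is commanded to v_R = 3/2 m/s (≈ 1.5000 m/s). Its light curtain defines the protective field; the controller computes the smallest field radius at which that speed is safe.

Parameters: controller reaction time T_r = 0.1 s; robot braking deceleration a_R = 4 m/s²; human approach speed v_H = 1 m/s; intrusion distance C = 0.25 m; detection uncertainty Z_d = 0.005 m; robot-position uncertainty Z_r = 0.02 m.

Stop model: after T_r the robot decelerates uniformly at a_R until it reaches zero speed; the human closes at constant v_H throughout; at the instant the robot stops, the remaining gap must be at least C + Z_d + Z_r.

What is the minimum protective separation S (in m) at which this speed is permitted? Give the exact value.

S_min = 189/160 m = 1.1812 m

T_s = v_R/a_R = (3/2)/4 = 0.3750 s
reaction-phase robot travel = 1.5000·0.1000 = 0.1500 m
robot covers 1.5000·0.3750 − ½·4.0000·0.3750² = 0.2812 m while stopping
person approaches 1.0000·(0.1000+0.3750) = 0.4750 m
C+Z_d+Z_r = 0.2500+0.0050+0.0200 = 0.2750 m
S_min ≈ 0.1500+0.2812+0.4750+0.2750  ⇒  S_min = 189/160 m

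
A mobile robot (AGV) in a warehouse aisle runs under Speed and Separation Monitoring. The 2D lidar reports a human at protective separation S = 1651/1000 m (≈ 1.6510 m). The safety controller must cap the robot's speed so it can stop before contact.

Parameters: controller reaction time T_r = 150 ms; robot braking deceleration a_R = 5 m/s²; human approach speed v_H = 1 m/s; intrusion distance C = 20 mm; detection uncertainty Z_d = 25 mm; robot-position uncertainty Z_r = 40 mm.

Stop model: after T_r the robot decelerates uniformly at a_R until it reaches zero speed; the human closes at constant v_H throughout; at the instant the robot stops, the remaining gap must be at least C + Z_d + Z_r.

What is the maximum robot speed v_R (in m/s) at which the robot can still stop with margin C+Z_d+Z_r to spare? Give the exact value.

at the boundary: (1/10)·v² + (7/20)·v + (-177/125) = 0
  disc = (7/20)² − 4·(1/10)·(-177/125) = 6889/10000 ; √disc = 83/100
  v_R = (−(7/20) + 83/100) / (2·(1/10)) = 12/5 m/s
check:
braking lasts T_s = (12/5)/5 = 0.4800 s
reaction-phase robot travel = 2.4000·0.1500 = 0.3600 m
robot under decel: 2.4000²/(2·5.0000) = 0.5760 m
human closes 1.0000·0.6300 = 0.6300 m
margins: 0.0200+0.0250+0.0400 = 0.0850 m
sum ≈ 0.3600+0.5760+0.6300+0.0850 ≈ 1.6510 m = S ✓

v_R_max = 12/5 m/s = 2.4000 m/s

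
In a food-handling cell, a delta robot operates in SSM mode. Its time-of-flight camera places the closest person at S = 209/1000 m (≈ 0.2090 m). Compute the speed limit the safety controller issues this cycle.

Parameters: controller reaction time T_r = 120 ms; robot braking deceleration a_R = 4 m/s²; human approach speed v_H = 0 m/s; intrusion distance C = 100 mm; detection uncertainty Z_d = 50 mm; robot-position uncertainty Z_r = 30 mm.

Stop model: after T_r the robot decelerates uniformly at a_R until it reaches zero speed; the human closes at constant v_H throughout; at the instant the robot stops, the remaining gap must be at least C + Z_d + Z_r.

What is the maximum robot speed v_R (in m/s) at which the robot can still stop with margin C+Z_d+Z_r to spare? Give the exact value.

v_R_max = 1/5 m/s = 0.2000 m/s

quadratic (1/8)·v² + (3/25)·v + (-29/1000) = 0
  disc = (3/25)² − 4·(1/8)·(-29/1000) = 289/10000 ; √disc = 17/100
  v_R = (−(3/25) + 17/100) / (2·(1/8)) = 1/5 m/s
check:
braking lasts T_s = (1/5)/4 = 0.0500 s
robot covers v_R·T_r = 0.2000·0.1200 = 0.0240 m before braking
robot under decel: 0.2000²/(2·4.0000) = 0.0050 m
person approaches 0.0000·(0.1200+0.0500) = 0.0000 m
margins: 0.1000+0.0500+0.0300 = 0.1800 m
sum ≈ 0.0240+0.0050+0.0000+0.1800 ≈ 0.2090 m = S ✓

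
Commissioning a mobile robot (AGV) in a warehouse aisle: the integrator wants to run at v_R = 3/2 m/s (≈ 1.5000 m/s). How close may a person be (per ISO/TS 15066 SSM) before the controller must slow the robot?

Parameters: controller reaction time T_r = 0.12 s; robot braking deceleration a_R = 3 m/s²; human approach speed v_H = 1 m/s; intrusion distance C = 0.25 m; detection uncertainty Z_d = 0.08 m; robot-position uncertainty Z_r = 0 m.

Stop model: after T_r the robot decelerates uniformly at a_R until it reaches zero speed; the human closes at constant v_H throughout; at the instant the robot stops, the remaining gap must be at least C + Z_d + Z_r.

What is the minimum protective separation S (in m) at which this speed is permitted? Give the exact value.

S_min = 301/200 m = 1.5050 m

T_s = v_R/a_R = (3/2)/3 = 0.5000 s
robot in T_r: 1.5000·0.1200 = 0.1800 m
braking distance = 1.5000²/(2·3.0000) = 0.3750 m
human over T_r+T_s: 1.0000·(0.1200+0.5000) = 0.6200 m
residual clearance needed = 0.2500+0.0800+0.0000 = 0.3300 m
S_min ≈ 0.1800+0.3750+0.6200+0.3300  ⇒  S_min = 301/200 m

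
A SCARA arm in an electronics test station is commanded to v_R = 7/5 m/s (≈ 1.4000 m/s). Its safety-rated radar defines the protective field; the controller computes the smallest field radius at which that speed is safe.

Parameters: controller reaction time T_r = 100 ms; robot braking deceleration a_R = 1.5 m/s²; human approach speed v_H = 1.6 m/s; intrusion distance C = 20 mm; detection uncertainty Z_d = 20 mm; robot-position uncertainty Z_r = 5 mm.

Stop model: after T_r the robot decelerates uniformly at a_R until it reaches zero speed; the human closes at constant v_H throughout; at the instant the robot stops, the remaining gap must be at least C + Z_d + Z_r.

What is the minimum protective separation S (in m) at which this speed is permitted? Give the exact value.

braking lasts T_s = (7/5)/(3/2) = 0.9333 s
robot covers v_R·T_r = 1.4000·0.1000 = 0.1400 m before braking
braking distance = 1.4000²/(2·1.5000) = 0.6533 m
human closes 1.6000·1.0333 = 1.6533 m
C+Z_d+Z_r = 0.0200+0.0200+0.0050 = 0.0450 m
S_min ≈ 0.1400+0.6533+1.6533+0.0450  ⇒  S_min = 299/120 m

S_min = 299/120 m = 2.4917 m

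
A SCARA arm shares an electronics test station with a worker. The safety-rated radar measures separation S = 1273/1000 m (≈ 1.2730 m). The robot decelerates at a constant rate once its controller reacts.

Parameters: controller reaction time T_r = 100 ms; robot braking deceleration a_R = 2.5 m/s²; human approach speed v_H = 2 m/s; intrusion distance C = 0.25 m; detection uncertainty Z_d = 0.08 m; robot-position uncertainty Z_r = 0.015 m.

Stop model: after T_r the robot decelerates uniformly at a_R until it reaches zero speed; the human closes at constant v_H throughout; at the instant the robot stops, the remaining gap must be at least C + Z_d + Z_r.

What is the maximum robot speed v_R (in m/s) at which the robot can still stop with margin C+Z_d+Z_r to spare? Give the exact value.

v_R_max = 7/10 m/s = 0.7000 m/s

at the boundary: (1/5)·v² + (9/10)·v + (-91/125) = 0
  disc = (9/10)² − 4·(1/5)·(-91/125) = 3481/2500 ; √disc = 59/50
  v_R = (−(9/10) + 59/50) / (2·(1/5)) = 7/10 m/s
check:
stop time T_s = (7/10)/(5/2) = 0.2800 s
reaction-phase robot travel = 0.7000·0.1000 = 0.0700 m
braking distance = 0.7000²/(2·2.5000) = 0.0980 m
person approaches 2.0000·(0.1000+0.2800) = 0.7600 m
residual clearance needed = 0.2500+0.0800+0.0150 = 0.3450 m
sum ≈ 0.0700+0.0980+0.7600+0.3450 ≈ 1.2730 m = S ✓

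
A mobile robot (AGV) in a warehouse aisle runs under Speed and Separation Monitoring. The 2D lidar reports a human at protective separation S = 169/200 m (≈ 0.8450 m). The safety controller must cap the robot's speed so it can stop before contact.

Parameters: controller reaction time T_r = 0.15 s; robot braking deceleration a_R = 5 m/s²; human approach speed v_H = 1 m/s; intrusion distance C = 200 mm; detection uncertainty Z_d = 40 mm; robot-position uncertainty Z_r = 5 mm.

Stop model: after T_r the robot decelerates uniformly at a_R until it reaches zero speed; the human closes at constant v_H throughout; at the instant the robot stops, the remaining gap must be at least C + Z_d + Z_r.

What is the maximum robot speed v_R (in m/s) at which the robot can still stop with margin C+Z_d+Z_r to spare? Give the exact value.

at the boundary: (1/10)·v² + (7/20)·v + (-9/20) = 0
  disc = (7/20)² − 4·(1/10)·(-9/20) = 121/400 ; √disc = 11/20
  v_R = (−(7/20) + 11/20) / (2·(1/10)) = 1 m/s
check:
braking lasts T_s = 1/5 = 0.2000 s
robot covers v_R·T_r = 1.0000·0.1500 = 0.1500 m before braking
robot under decel: 1.0000²/(2·5.0000) = 0.1000 m
person approaches 1.0000·(0.1500+0.2000) = 0.3500 m
C+Z_d+Z_r = 0.2000+0.0400+0.0050 = 0.2450 m
sum ≈ 0.1500+0.1000+0.3500+0.2450 ≈ 0.8450 m = S ✓

v_R_max = 1 m/s = 1.0000 m/s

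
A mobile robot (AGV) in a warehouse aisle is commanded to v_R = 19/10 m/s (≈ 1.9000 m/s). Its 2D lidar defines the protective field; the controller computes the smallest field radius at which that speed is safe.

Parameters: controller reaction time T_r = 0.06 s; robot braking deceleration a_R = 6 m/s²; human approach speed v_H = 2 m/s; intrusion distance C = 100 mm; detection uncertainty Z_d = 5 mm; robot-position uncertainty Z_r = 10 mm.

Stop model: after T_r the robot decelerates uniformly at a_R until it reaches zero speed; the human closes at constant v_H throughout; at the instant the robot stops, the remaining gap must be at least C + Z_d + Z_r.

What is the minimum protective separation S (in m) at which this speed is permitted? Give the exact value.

stop time T_s = (19/10)/6 = 0.3167 s
reaction-phase robot travel = 1.9000·0.0600 = 0.1140 m
braking distance = 1.9000²/(2·6.0000) = 0.3008 m
human closes 2.0000·0.3767 = 0.7533 m
C+Z_d+Z_r = 0.1000+0.0050+0.0100 = 0.1150 m
S_min ≈ 0.1140+0.3008+0.7533+0.1150  ⇒  S_min = 7699/6000 m

S_min = 7699/6000 m = 1.2832 m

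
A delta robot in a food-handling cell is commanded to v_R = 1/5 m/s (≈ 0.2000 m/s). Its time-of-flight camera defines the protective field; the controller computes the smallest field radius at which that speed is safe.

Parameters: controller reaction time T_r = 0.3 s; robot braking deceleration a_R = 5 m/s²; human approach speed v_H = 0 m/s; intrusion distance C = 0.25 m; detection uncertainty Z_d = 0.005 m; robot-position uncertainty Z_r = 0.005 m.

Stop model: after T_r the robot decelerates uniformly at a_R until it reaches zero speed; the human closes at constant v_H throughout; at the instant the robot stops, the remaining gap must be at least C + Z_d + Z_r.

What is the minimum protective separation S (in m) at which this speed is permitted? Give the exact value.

braking lasts T_s = (1/5)/5 = 0.0400 s
robot covers v_R·T_r = 0.2000·0.3000 = 0.0600 m before braking
robot covers 0.2000·0.0400 − ½·5.0000·0.0400² = 0.0040 m while stopping
human closes 0.0000·0.3400 = 0.0000 m
residual clearance needed = 0.2500+0.0050+0.0050 = 0.2600 m
S_min ≈ 0.0600+0.0040+0.0000+0.2600  ⇒  S_min = 81/250 m

S_min = 81/250 m = 0.3240 m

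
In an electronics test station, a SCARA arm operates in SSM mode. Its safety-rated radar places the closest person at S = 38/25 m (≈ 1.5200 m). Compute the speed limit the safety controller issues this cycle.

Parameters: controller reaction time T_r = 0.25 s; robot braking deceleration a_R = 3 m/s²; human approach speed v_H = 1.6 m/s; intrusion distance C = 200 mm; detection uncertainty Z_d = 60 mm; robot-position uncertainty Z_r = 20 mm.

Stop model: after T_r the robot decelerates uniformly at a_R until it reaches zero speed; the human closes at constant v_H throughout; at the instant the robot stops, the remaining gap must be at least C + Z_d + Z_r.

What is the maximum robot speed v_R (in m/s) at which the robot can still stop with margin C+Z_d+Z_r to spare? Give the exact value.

collect terms ⇒ (1/6)·v_R² + (47/60)·v_R + (-21/25) = 0
  disc = (47/60)² − 4·(1/6)·(-21/25) = 169/144 ; √disc = 13/12
  v_R = (−(47/60) + 13/12) / (2·(1/6)) = 9/10 m/s
check:
stop time T_s = (9/10)/3 = 0.3000 s
robot covers v_R·T_r = 0.9000·0.2500 = 0.2250 m before braking
robot covers 0.9000·0.3000 − ½·3.0000·0.3000² = 0.1350 m while stopping
person approaches 1.6000·(0.2500+0.3000) = 0.8800 m
C+Z_d+Z_r = 0.2000+0.0600+0.0200 = 0.2800 m
sum ≈ 0.2250+0.1350+0.8800+0.2800 ≈ 1.5200 m = S ✓

v_R_max = 9/10 m/s = 0.9000 m/s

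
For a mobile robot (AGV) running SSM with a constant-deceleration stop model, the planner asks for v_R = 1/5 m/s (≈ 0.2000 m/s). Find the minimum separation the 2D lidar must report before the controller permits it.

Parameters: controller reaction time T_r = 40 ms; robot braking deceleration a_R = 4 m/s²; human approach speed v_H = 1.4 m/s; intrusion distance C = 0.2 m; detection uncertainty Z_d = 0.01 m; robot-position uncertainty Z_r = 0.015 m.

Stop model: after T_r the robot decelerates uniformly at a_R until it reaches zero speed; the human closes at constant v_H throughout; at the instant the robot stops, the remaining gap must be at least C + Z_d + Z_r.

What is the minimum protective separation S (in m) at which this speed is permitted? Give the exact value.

T_s = v_R/a_R = (1/5)/4 = 0.0500 s
reaction-phase robot travel = 0.2000·0.0400 = 0.0080 m
robot covers 0.2000·0.0500 − ½·4.0000·0.0500² = 0.0050 m while stopping
human over T_r+T_s: 1.4000·(0.0400+0.0500) = 0.1260 m
residual clearance needed = 0.2000+0.0100+0.0150 = 0.2250 m
S_min ≈ 0.0080+0.0050+0.1260+0.2250  ⇒  S_min = 91/250 m

S_min = 91/250 m = 0.3640 m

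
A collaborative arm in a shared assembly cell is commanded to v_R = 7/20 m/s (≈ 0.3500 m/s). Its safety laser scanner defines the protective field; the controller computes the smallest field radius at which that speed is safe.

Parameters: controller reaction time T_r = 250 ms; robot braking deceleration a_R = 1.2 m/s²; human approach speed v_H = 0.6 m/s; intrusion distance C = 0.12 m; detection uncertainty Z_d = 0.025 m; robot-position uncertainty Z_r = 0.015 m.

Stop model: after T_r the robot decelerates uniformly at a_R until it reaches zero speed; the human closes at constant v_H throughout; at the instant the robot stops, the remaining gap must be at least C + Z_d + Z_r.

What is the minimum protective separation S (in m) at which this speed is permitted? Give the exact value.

T_s = v_R/a_R = (7/20)/(6/5) = 0.2917 s
robot covers v_R·T_r = 0.3500·0.2500 = 0.0875 m before braking
braking distance = 0.3500²/(2·1.2000) = 0.0510 m
human closes 0.6000·0.5417 = 0.3250 m
residual clearance needed = 0.1200+0.0250+0.0150 = 0.1600 m
S_min ≈ 0.0875+0.0510+0.3250+0.1600  ⇒  S_min = 2993/4800 m

S_min = 2993/4800 m = 0.6235 m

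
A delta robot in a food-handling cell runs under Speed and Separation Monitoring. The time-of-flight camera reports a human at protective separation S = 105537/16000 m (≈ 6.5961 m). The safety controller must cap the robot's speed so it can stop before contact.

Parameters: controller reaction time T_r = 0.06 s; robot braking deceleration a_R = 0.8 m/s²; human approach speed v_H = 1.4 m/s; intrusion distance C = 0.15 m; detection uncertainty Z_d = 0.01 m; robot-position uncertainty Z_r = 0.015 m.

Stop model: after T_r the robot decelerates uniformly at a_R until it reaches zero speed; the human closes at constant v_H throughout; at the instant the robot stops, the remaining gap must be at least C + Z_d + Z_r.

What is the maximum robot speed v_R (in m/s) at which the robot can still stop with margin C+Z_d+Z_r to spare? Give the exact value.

at the boundary: (5/8)·v² + (181/100)·v + (-101393/16000) = 0
  disc = (181/100)² − 4·(5/8)·(-101393/16000) = 3059001/160000 ; √disc = 1749/400
  v_R = (−(181/100) + 1749/400) / (2·(5/8)) = 41/20 m/s
check:
stop time T_s = (41/20)/(4/5) = 2.5625 s
robot covers v_R·T_r = 2.0500·0.0600 = 0.1230 m before braking
robot covers 2.0500·2.5625 − ½·0.8000·2.5625² = 2.6266 m while stopping
human over T_r+T_s: 1.4000·(0.0600+2.5625) = 3.6715 m
residual clearance needed = 0.1500+0.0100+0.0150 = 0.1750 m
sum ≈ 0.1230+2.6266+3.6715+0.1750 ≈ 6.5961 m = S ✓

v_R_max = 41/20 m/s = 2.0500 m/s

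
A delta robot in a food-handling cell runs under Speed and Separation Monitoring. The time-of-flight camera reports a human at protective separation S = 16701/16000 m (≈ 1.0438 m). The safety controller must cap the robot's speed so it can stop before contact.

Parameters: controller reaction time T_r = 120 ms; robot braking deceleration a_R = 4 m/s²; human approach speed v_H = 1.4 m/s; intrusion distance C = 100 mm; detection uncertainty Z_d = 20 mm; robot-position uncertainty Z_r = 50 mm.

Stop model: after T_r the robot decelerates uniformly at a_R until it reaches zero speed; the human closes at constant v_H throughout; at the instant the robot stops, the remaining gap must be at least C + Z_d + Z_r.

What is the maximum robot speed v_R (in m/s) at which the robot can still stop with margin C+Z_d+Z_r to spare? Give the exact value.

v_R_max = 23/20 m/s = 1.1500 m/s

quadratic (1/8)·v² + (47/100)·v + (-11293/16000) = 0
  disc = (47/100)² − 4·(1/8)·(-11293/16000) = 91809/160000 ; √disc = 303/400
  v_R = (−(47/100) + 303/400) / (2·(1/8)) = 23/20 m/s
check:
T_s = v_R/a_R = (23/20)/4 = 0.2875 s
robot covers v_R·T_r = 1.1500·0.1200 = 0.1380 m before braking
braking distance = 1.1500²/(2·4.0000) = 0.1653 m
human closes 1.4000·0.4075 = 0.5705 m
residual clearance needed = 0.1000+0.0200+0.0500 = 0.1700 m
sum ≈ 0.1380+0.1653+0.5705+0.1700 ≈ 1.0438 m = S ✓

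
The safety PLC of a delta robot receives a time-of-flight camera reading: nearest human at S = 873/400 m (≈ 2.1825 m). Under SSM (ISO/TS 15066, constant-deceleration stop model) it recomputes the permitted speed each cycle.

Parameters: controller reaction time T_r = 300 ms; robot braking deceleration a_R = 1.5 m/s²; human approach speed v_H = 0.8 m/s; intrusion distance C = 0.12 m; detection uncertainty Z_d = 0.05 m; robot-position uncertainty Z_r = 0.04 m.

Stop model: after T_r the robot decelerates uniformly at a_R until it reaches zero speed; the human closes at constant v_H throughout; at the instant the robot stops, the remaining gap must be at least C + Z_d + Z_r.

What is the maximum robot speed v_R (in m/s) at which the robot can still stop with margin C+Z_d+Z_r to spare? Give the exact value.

collect terms ⇒ (1/3)·v_R² + (5/6)·v_R + (-693/400) = 0
  disc = (5/6)² − 4·(1/3)·(-693/400) = 676/225 ; √disc = 26/15
  v_R = (−(5/6) + 26/15) / (2·(1/3)) = 27/20 m/s
check:
braking lasts T_s = (27/20)/(3/2) = 0.9000 s
robot covers v_R·T_r = 1.3500·0.3000 = 0.4050 m before braking
robot covers 1.3500·0.9000 − ½·1.5000·0.9000² = 0.6075 m while stopping
person approaches 0.8000·(0.3000+0.9000) = 0.9600 m
C+Z_d+Z_r = 0.1200+0.0500+0.0400 = 0.2100 m
sum ≈ 0.4050+0.6075+0.9600+0.2100 ≈ 2.1825 m = S ✓

v_R_max = 27/20 m/s = 1.3500 m/s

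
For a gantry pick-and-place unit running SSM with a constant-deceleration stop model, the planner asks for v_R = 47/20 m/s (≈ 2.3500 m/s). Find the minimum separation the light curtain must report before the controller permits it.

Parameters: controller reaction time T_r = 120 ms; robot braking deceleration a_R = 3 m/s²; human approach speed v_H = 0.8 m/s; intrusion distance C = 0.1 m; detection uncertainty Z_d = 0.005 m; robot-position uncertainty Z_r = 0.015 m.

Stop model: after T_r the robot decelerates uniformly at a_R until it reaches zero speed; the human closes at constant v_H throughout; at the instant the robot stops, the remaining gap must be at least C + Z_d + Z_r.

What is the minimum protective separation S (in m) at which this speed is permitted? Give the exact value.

S_min = 24541/12000 m = 2.0451 m

stop time T_s = (47/20)/3 = 0.7833 s
robot in T_r: 2.3500·0.1200 = 0.2820 m
braking distance = 2.3500²/(2·3.0000) = 0.9204 m
person approaches 0.8000·(0.1200+0.7833) = 0.7227 m
margins: 0.1000+0.0050+0.0150 = 0.1200 m
S_min ≈ 0.2820+0.9204+0.7227+0.1200  ⇒  S_min = 24541/12000 m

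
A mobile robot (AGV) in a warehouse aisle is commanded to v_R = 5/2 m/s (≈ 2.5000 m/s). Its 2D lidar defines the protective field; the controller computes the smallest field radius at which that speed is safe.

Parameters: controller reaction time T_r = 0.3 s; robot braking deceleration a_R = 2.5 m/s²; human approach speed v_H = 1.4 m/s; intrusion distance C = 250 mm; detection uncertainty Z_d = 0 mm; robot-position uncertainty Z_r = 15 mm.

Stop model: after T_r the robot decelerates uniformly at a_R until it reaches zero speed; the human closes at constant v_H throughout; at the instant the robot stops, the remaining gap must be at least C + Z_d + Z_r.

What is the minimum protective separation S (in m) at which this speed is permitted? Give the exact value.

S_min = 817/200 m = 4.0850 m

braking lasts T_s = (5/2)/(5/2) = 1.0000 s
reaction-phase robot travel = 2.5000·0.3000 = 0.7500 m
robot under decel: 2.5000²/(2·2.5000) = 1.2500 m
human closes 1.4000·1.3000 = 1.8200 m
C+Z_d+Z_r = 0.2500+0.0000+0.0150 = 0.2650 m
S_min ≈ 0.7500+1.2500+1.8200+0.2650  ⇒  S_min = 817/200 m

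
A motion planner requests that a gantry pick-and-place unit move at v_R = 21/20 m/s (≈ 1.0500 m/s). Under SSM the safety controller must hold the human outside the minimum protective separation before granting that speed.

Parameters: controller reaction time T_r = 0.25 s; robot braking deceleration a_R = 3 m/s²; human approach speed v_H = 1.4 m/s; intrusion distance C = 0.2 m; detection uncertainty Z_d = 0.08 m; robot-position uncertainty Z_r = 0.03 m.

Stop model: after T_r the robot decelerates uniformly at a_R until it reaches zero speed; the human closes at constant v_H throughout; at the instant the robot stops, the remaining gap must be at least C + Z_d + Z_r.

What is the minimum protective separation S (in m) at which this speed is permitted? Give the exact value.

braking lasts T_s = (21/20)/3 = 0.3500 s
robot in T_r: 1.0500·0.2500 = 0.2625 m
braking distance = 1.0500²/(2·3.0000) = 0.1837 m
person approaches 1.4000·(0.2500+0.3500) = 0.8400 m
margins: 0.2000+0.0800+0.0300 = 0.3100 m
S_min ≈ 0.2625+0.1837+0.8400+0.3100  ⇒  S_min = 1277/800 m

S_min = 1277/800 m = 1.5962 m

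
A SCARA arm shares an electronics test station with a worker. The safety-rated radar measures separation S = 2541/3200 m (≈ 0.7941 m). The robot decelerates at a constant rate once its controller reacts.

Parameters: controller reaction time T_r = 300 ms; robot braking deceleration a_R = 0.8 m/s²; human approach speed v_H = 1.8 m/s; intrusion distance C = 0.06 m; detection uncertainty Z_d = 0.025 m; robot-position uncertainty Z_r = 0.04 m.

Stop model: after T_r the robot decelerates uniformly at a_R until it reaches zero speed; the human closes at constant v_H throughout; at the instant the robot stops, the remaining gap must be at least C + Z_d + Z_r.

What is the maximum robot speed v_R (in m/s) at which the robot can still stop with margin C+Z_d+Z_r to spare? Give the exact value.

quadratic (5/8)·v² + (51/20)·v + (-413/3200) = 0
  disc = (51/20)² − 4·(5/8)·(-413/3200) = 43681/6400 ; √disc = 209/80
  v_R = (−(51/20) + 209/80) / (2·(5/8)) = 1/20 m/s
check:
stop time T_s = (1/20)/(4/5) = 0.0625 s
robot covers v_R·T_r = 0.0500·0.3000 = 0.0150 m before braking
robot under decel: 0.0500²/(2·0.8000) = 0.0016 m
human closes 1.8000·0.3625 = 0.6525 m
C+Z_d+Z_r = 0.0600+0.0250+0.0400 = 0.1250 m
sum ≈ 0.0150+0.0016+0.6525+0.1250 ≈ 0.7941 m = S ✓

v_R_max = 1/20 m/s = 0.0500 m/s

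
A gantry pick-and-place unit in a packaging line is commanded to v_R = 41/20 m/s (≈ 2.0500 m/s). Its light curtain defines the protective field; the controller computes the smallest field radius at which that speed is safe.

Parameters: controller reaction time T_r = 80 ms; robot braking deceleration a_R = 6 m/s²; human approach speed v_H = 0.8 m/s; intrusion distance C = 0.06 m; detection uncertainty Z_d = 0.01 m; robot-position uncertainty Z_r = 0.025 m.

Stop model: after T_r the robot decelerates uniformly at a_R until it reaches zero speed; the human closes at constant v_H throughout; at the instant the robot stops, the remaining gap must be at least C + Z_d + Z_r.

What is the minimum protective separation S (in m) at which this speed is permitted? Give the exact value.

stop time T_s = (41/20)/6 = 0.3417 s
robot in T_r: 2.0500·0.0800 = 0.1640 m
braking distance = 2.0500²/(2·6.0000) = 0.3502 m
human over T_r+T_s: 0.8000·(0.0800+0.3417) = 0.3373 m
C+Z_d+Z_r = 0.0600+0.0100+0.0250 = 0.0950 m
S_min ≈ 0.1640+0.3502+0.3373+0.0950  ⇒  S_min = 22717/24000 m

S_min = 22717/24000 m = 0.9465 m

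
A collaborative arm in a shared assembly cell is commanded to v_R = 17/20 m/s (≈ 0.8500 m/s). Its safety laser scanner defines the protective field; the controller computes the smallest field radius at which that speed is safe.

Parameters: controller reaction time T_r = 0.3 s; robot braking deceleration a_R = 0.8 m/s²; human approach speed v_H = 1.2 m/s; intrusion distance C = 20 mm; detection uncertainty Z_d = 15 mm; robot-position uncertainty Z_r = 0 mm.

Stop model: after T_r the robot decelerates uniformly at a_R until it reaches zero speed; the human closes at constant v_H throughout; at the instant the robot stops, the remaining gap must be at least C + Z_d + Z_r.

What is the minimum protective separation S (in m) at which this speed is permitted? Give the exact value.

stop time T_s = (17/20)/(4/5) = 1.0625 s
reaction-phase robot travel = 0.8500·0.3000 = 0.2550 m
robot under decel: 0.8500²/(2·0.8000) = 0.4516 m
human closes 1.2000·1.3625 = 1.6350 m
margins: 0.0200+0.0150+0.0000 = 0.0350 m
S_min ≈ 0.2550+0.4516+1.6350+0.0350  ⇒  S_min = 1521/640 m

S_min = 1521/640 m = 2.3766 m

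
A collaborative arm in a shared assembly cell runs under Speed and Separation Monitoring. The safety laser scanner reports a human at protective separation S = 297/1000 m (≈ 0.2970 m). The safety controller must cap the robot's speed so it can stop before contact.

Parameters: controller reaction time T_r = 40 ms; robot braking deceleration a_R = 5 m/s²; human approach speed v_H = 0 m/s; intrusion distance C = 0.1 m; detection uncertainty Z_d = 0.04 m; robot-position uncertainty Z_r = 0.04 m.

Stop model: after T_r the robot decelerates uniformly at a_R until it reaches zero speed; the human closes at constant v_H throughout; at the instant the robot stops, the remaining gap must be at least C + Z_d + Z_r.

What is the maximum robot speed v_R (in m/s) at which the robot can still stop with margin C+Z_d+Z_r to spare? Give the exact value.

v_R_max = 9/10 m/s = 0.9000 m/s

quadratic (1/10)·v² + (1/25)·v + (-117/1000) = 0
  disc = (1/25)² − 4·(1/10)·(-117/1000) = 121/2500 ; √disc = 11/50
  v_R = (−(1/25) + 11/50) / (2·(1/10)) = 9/10 m/s
check:
braking lasts T_s = (9/10)/5 = 0.1800 s
robot in T_r: 0.9000·0.0400 = 0.0360 m
braking distance = 0.9000²/(2·5.0000) = 0.0810 m
person approaches 0.0000·(0.0400+0.1800) = 0.0000 m
residual clearance needed = 0.1000+0.0400+0.0400 = 0.1800 m
sum ≈ 0.0360+0.0810+0.0000+0.1800 ≈ 0.2970 m = S ✓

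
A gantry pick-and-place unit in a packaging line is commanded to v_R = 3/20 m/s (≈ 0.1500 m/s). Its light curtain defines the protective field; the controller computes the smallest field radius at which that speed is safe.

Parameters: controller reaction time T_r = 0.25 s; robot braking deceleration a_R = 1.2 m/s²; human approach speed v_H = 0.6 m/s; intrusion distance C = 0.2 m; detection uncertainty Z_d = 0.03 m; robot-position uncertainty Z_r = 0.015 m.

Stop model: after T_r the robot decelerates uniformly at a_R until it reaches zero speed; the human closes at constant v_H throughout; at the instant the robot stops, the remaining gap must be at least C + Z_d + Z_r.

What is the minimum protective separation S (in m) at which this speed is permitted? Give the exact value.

S_min = 827/1600 m = 0.5169 m

stop time T_s = (3/20)/(6/5) = 0.1250 s
reaction-phase robot travel = 0.1500·0.2500 = 0.0375 m
robot covers 0.1500·0.1250 − ½·1.2000·0.1250² = 0.0094 m while stopping
human over T_r+T_s: 0.6000·(0.2500+0.1250) = 0.2250 m
C+Z_d+Z_r = 0.2000+0.0300+0.0150 = 0.2450 m
S_min ≈ 0.0375+0.0094+0.2250+0.2450  ⇒  S_min = 827/1600 m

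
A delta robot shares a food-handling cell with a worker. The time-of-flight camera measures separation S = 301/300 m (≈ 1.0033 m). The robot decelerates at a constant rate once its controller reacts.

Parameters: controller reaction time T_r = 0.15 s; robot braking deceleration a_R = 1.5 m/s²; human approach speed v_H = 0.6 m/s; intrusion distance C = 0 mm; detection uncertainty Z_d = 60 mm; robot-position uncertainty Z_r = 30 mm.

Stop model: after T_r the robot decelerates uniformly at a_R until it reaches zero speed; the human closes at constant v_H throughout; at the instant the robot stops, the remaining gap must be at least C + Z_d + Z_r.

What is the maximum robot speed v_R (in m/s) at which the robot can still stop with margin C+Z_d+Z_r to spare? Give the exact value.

at the boundary: (1/3)·v² + (11/20)·v + (-247/300) = 0
  disc = (11/20)² − 4·(1/3)·(-247/300) = 5041/3600 ; √disc = 71/60
  v_R = (−(11/20) + 71/60) / (2·(1/3)) = 19/20 m/s
check:
T_s = v_R/a_R = (19/20)/(3/2) = 0.6333 s
robot covers v_R·T_r = 0.9500·0.1500 = 0.1425 m before braking
robot under decel: 0.9500²/(2·1.5000) = 0.3008 m
human over T_r+T_s: 0.6000·(0.1500+0.6333) = 0.4700 m
C+Z_d+Z_r = 0.0000+0.0600+0.0300 = 0.0900 m
sum ≈ 0.1425+0.3008+0.4700+0.0900 ≈ 1.0033 m = S ✓

v_R_max = 19/20 m/s = 0.9500 m/s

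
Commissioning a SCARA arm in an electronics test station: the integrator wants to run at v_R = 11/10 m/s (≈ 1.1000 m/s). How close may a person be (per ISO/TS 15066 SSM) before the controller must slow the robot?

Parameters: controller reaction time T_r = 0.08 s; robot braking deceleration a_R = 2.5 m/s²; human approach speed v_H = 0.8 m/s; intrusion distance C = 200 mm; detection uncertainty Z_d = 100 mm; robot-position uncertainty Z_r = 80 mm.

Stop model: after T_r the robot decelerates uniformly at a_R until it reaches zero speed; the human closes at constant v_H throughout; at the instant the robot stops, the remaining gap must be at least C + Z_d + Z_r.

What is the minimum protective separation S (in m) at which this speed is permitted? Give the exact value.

braking lasts T_s = (11/10)/(5/2) = 0.4400 s
robot in T_r: 1.1000·0.0800 = 0.0880 m
robot under decel: 1.1000²/(2·2.5000) = 0.2420 m
human closes 0.8000·0.5200 = 0.4160 m
margins: 0.2000+0.1000+0.0800 = 0.3800 m
S_min ≈ 0.0880+0.2420+0.4160+0.3800  ⇒  S_min = 563/500 m

S_min = 563/500 m = 1.1260 m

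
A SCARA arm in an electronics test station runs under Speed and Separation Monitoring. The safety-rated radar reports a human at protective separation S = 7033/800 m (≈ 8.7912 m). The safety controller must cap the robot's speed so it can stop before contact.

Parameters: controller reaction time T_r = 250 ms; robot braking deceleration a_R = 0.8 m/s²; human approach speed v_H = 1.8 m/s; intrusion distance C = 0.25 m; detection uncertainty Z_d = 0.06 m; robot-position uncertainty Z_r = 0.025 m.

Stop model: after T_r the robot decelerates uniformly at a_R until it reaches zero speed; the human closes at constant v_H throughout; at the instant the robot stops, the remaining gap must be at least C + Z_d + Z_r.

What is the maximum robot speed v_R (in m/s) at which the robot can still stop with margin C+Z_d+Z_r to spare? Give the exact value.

v_R_max = 21/10 m/s = 2.1000 m/s

quadratic (5/8)·v² + (5/2)·v + (-1281/160) = 0
  disc = (5/2)² − 4·(5/8)·(-1281/160) = 1681/64 ; √disc = 41/8
  v_R = (−(5/2) + 41/8) / (2·(5/8)) = 21/10 m/s
check:
T_s = v_R/a_R = (21/10)/(4/5) = 2.6250 s
robot covers v_R·T_r = 2.1000·0.2500 = 0.5250 m before braking
robot under decel: 2.1000²/(2·0.8000) = 2.7563 m
human closes 1.8000·2.8750 = 5.1750 m
C+Z_d+Z_r = 0.2500+0.0600+0.0250 = 0.3350 m
sum ≈ 0.5250+2.7563+5.1750+0.3350 ≈ 8.7912 m = S ✓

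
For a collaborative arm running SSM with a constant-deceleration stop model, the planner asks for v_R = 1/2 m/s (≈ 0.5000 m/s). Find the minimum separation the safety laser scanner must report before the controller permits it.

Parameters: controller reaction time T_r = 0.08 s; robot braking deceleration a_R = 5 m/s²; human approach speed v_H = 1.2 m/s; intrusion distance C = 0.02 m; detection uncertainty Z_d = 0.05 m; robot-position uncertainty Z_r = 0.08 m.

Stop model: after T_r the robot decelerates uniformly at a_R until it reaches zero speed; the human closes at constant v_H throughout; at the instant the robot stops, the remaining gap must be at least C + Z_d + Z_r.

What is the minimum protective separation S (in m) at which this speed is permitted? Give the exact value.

stop time T_s = (1/2)/5 = 0.1000 s
reaction-phase robot travel = 0.5000·0.0800 = 0.0400 m
robot under decel: 0.5000²/(2·5.0000) = 0.0250 m
human over T_r+T_s: 1.2000·(0.0800+0.1000) = 0.2160 m
margins: 0.0200+0.0500+0.0800 = 0.1500 m
S_min ≈ 0.0400+0.0250+0.2160+0.1500  ⇒  S_min = 431/1000 m

S_min = 431/1000 m = 0.4310 m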